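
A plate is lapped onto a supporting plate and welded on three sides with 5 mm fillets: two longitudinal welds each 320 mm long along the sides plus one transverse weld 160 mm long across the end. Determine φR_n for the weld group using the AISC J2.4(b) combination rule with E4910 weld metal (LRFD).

φR_n ≈ 624 kN

E49XX → F_EXX = 490 MPa.
t_e = 0.707 × 5 = 3.535 mm.
R_nwl = 0.6 × 490 × 3.535 × 640 × 10⁻³ = 665.1 kN (longitudinal, 2 welds).
R_nwt = 0.6 × 490 × 3.535 × 160 × 10⁻³ = 166.3 kN (transverse, base value).
(i) R_nwl + R_nwt = 831.4 kN; (ii) 0.85 R_nwl + 1.5 R_nwt = 814.8 kN.
R_n = max = 831.4 kN [governs: (i)]; φR_n = 623.6 kN.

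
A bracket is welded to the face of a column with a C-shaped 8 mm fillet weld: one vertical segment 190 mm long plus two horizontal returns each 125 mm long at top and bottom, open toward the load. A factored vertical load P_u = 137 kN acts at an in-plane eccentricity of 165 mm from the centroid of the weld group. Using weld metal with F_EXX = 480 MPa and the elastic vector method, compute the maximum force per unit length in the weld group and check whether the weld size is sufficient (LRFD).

f_max ≈ 1060 N/mm; adequate

Total weld length L_w = 440 mm. Treat welds as unit-width lines.
Centroid: x̄ = 2×125×62.5 / 440 = 35.51 mm from the vertical weld.
Polar moment about centroid: J = I_x + I_y = [190³/12 + 2×125×95²] + [190×35.51² + 2(125³/12 + 125×26.99²)] = 3575000 mm³.
Direct shear f_v = P/L_w = 137×10³ / 440 = 311.4 N/mm (vertical).
Torsion M = P·e = 137×10³ × 165 = 22605000 N·mm.
Critical point at (x, y) = (89.49, 95) from centroid. f_tx = M·y/J = 600.7 N/mm; f_ty = M·x/J = 565.8 N/mm.
Resultant f_max = √[f_tx² + (f_v + f_ty)²] = √[600.7² + (311.4 + 565.8)²] = 1063 N/mm.
Capacity per unit length: φr_n = 0.75 × 0.6 × 480 × (0.707 × 8) = 1222 N/mm.
1063 ≤ 1222 → adequate.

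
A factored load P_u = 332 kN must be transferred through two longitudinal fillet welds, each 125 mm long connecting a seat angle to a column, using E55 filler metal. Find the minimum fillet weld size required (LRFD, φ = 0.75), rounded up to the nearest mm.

w = 8 mm

E55XX → F_EXX = 550 MPa.
Total weld length L = 250 mm.
Required throat t_e = P_u / (φ × 0.6 F_EXX × L) = 332 / (0.75 × 0.6 × 550 × 250 × 10⁻³) = 5.366 mm.
Required leg w = t_e / 0.707 = 7.589 mm → use 8 mm.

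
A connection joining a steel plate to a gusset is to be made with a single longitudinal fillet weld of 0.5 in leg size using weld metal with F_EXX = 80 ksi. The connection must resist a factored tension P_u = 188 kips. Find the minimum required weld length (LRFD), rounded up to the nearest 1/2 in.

Throat t_e = 0.707 × 0.5 = 0.3535 in.
φr_n = 0.75 × 0.6 × 80 × 0.3535 = 12.73 kips/in.
L_req = P_u / φr_n = 188 / 12.73 = 14.77 in total.
Round up → use L = 15 in.

L = 15 in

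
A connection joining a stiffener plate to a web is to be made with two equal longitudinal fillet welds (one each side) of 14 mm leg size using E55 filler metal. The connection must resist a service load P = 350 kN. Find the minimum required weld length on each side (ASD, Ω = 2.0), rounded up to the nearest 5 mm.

E55XX → F_EXX = 550 MPa.
Throat t_e = 0.707 × 14 = 9.898 mm.
r_n/Ω = (0.6 × 550 × 9.898) / 2.0 = 1633 N/mm = 1.633 kN/mm.
L_req = P / (r_n/Ω) = 350 / 1.633 = 214.3 mm total.
Per side: 214.3 / 2 = 107.2 mm.
Round up → use L = 110 mm on each side.

L = 110 mm on each side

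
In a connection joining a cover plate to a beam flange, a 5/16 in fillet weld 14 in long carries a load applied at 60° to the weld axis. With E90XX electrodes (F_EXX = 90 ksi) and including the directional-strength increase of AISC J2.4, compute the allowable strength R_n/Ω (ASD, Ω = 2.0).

R_n/Ω ≈ 117 kips

t_e = 0.707 × 0.3125 = 0.2209 in; A_we = 0.2209 × 14 = 3.093 in².
Directional factor: 1.0 + 0.5 sin^1.5(60°) = 1.403.
F_nw = 0.6 × 90 × 1.403 = 75.76 ksi.
R_n/Ω = (75.76 × 3.093) / 2.0 = 117.2 kips.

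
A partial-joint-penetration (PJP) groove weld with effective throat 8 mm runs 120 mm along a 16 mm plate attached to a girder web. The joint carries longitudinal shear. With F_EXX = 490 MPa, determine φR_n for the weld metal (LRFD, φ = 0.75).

φR_n ≈ 212 kN

Effective throat (given) t_e = 8 mm.
A_we = 8 × 120 = 960 mm².
F_nw = 0.6 F_EXX = 294 MPa.
φR_n = 0.75 × 294 × 960 × 10⁻³ = 211.7 kN.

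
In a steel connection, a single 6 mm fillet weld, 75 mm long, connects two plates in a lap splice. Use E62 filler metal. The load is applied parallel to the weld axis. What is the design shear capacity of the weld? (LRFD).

E62XX → F_EXX = 620 MPa.
Effective throat t_e = 0.707 × 6 = 4.242 mm.
Total length L = 75 mm; A_we = 4.242 × 75 = 318.1 mm².
F_nw = 0.6 F_EXX = 0.6 × 620 = 372 MPa.
φR_n = 0.75 × 372 × 318.1 × 10⁻³ = 88.76 kN.

φR_n ≈ 88.8 kN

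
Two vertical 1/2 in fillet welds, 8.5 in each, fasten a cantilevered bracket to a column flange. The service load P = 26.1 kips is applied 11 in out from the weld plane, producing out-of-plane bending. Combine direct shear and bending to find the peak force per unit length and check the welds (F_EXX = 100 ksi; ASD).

L_w = 2 × 8.5 = 17 in; section modulus (unit throat) S = 2 × L²/6 = 24.08 in².
Direct shear f_v = P/L_w = 26.1/17 = 1.535 kip/in.
Moment M = P × e = 26.1 × 11 = 287.1 kip·in; bending f_b = M/S = 11.92 kip/in.
f_max = √(f_v² + f_b²) = √(1.535² + 11.92²) = 12.02 kip/in.
r_n/Ω = (1/2.0) × 0.6 × 100 × (0.707 × 0.5) = 10.6 kip/in → NOT adequate.

f_max ≈ 12 kip/in; NOT adequate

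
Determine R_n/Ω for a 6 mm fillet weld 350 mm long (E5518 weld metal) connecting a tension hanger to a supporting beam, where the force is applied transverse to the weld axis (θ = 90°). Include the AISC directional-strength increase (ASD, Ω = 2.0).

R_n/Ω ≈ 367 kN

E55XX → F_EXX = 550 MPa.
t_e = 0.707 × 6 = 4.242 mm; A_we = 4.242 × 350 = 1485 mm².
Directional factor: 1.0 + 0.5 sin^1.5(90°) = 1.5.
F_nw = 0.6 × 550 × 1.5 = 495 MPa.
R_n/Ω = (495 × 1485) / 2.0 × 10⁻³ = 367.5 kN.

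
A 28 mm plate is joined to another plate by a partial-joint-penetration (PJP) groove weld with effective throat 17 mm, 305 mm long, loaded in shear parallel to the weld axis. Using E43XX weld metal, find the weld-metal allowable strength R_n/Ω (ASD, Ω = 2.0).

R_n/Ω ≈ 669 kN

E43XX → F_EXX = 430 MPa.
Effective throat (given) t_e = 17 mm.
A_we = 17 × 305 = 5185 mm².
F_nw = 0.6 F_EXX = 258 MPa.
R_n/Ω = (258 × 5185) / 2.0 × 10⁻³ = 668.9 kN.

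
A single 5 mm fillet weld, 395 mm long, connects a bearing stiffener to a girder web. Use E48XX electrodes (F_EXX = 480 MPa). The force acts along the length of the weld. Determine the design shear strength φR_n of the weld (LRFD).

Effective throat t_e = 0.707 × 5 = 3.535 mm.
Total length L = 395 mm; A_we = 3.535 × 395 = 1396 mm².
F_nw = 0.6 F_EXX = 0.6 × 480 = 288 MPa.
φR_n = 0.75 × 288 × 1396 × 10⁻³ = 301.6 kN.

φR_n ≈ 302 kN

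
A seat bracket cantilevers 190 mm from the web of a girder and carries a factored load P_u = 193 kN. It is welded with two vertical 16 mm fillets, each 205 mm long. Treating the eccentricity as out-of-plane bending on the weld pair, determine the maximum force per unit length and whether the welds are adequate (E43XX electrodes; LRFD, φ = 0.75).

E43XX → F_EXX = 430 MPa.
L_w = 2 × 205 = 410 mm; section modulus (unit throat) S = 2 × L²/6 = 14010 mm².
Direct shear f_v = P/L_w = 193×10³/410 = 470.7 N/mm.
Moment M = P × e = 193×10³ × 190 = 36670000 N·mm; bending f_b = M/S = 2618 N/mm.
f_max = √(f_v² + f_b²) = √(470.7² + 2618²) = 2660 N/mm.
φr_n = 0.75 × 0.6 × 430 × (0.707 × 16) = 2189 N/mm → NOT adequate.

f_max ≈ 2660 N/mm; NOT adequate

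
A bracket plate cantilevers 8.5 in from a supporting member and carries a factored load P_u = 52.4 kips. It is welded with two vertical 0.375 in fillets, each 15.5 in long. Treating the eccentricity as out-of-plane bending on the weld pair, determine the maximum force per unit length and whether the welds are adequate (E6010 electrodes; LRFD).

E60XX → F_EXX = 60 ksi.
L_w = 2 × 15.5 = 31 in; section modulus (unit throat) S = 2 × L²/6 = 80.08 in².
Direct shear f_v = P/L_w = 52.4/31 = 1.69 kip/in.
Moment M = P × e = 52.4 × 8.5 = 445.4 kip·in; bending f_b = M/S = 5.562 kip/in.
f_max = √(f_v² + f_b²) = √(1.69² + 5.562²) = 5.813 kip/in.
φr_n = 0.75 × 0.6 × 60 × (0.707 × 0.375) = 7.158 kip/in → adequate.

f_max ≈ 5.81 kip/in; adequate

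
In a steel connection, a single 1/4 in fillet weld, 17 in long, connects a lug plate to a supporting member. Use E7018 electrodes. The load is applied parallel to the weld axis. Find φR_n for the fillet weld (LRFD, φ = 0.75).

φR_n ≈ 94.6 kip

E70XX → F_EXX = 70 ksi.
Effective throat t_e = 0.707 × 0.25 = 0.1767 in.
Total length L = 17 in; A_we = 0.1767 × 17 = 3.005 in².
F_nw = 0.6 F_EXX = 0.6 × 70 = 42 ksi.
φR_n = 0.75 × 42 × 3.005 = 94.65 kip.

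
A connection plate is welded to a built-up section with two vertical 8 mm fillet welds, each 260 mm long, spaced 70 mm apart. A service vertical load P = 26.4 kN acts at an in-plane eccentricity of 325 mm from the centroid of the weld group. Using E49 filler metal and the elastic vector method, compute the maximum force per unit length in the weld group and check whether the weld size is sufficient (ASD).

E49XX → F_EXX = 490 MPa.
Total weld length L_w = 520 mm. Treat welds as unit-width lines.
Polar moment about centroid: J = 2[d³/12 + d(b/2)²] = 2[260³/12 + 260×35²] = 3566000 mm³.
Direct shear f_v = P/L_w = 26.4×10³ / 520 = 50.77 N/mm (vertical).
Torsion M = P·e = 26.4×10³ × 325 = 8580000 N·mm.
Critical point at (x, y) = (35, 130) from centroid. f_tx = M·y/J = 312.8 N/mm; f_ty = M·x/J = 84.2 N/mm.
Resultant f_max = √[f_tx² + (f_v + f_ty)²] = √[312.8² + (50.77 + 84.2)²] = 340.6 N/mm.
Capacity per unit length: r_n/Ω = (1/2.0) × 0.6 × 490 × (0.707 × 8) = 831.4 N/mm.
340.6 ≤ 831.4 → adequate.

f_max ≈ 341 N/mm; adequate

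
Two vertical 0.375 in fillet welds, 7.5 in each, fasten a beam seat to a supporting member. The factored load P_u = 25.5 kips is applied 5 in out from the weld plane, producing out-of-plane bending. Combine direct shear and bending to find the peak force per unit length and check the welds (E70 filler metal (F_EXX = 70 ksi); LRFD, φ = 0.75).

f_max ≈ 7.01 kip/in; adequate

L_w = 2 × 7.5 = 15 in; section modulus (unit throat) S = 2 × L²/6 = 18.75 in².
Direct shear f_v = P/L_w = 25.5/15 = 1.7 kip/in.
Moment M = P × e = 25.5 × 5 = 127.5 kip·in; bending f_b = M/S = 6.8 kip/in.
f_max = √(f_v² + f_b²) = √(1.7² + 6.8²) = 7.009 kip/in.
φr_n = 0.75 × 0.6 × 70 × (0.707 × 0.375) = 8.351 kip/in → adequate.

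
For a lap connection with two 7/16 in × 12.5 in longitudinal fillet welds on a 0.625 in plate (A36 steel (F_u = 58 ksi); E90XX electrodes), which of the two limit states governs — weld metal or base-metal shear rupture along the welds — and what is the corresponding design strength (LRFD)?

E90XX → F_EXX = 90 ksi.
t_e = 0.707 × 0.4375 = 0.3093 in; L = 25 in.
Weld metal: φR_n = 0.75 × 0.6 × 90 × 0.3093 × 25 = 313.2 kip.
Base metal (shear rupture): φR_n = 0.75 × 0.6 × 58 × 0.625 × 25 = 407.8 kip.
Governing: weld metal.

φR_n ≈ 313 kip (weld metal governs)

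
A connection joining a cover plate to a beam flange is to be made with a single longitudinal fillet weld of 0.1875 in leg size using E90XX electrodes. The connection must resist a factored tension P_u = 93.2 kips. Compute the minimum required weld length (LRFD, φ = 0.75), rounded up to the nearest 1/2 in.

L = 17.5 in

E90XX → F_EXX = 90 ksi.
Throat t_e = 0.707 × 0.1875 = 0.1326 in.
φr_n = 0.75 × 0.6 × 90 × 0.1326 = 5.369 kips/in.
L_req = P_u / φr_n = 93.2 / 5.369 = 17.36 in total.
Round up → use L = 17.5 in.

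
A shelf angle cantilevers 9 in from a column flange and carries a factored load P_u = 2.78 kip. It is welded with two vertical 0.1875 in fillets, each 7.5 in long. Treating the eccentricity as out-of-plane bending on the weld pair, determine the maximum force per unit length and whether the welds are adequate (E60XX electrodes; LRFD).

f_max ≈ 1.35 kip/in; adequate

E60XX → F_EXX = 60 ksi.
L_w = 2 × 7.5 = 15 in; section modulus (unit throat) S = 2 × L²/6 = 18.75 in².
Direct shear f_v = P/L_w = 2.78/15 = 0.1853 kip/in.
Moment M = P × e = 2.78 × 9 = 25.02 kip·in; bending f_b = M/S = 1.334 kip/in.
f_max = √(f_v² + f_b²) = √(0.1853² + 1.334²) = 1.347 kip/in.
φr_n = 0.75 × 0.6 × 60 × (0.707 × 0.1875) = 3.579 kip/in → adequate.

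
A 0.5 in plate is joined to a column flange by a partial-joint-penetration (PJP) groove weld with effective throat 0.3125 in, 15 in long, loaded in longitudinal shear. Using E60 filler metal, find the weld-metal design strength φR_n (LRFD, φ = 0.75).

E60XX → F_EXX = 60 ksi.
Effective throat (given) t_e = 0.3125 in.
A_we = 0.3125 × 15 = 4.688 in².
F_nw = 0.6 F_EXX = 36 ksi.
φR_n = 0.75 × 36 × 4.688 = 126.6 kips.

φR_n ≈ 127 kips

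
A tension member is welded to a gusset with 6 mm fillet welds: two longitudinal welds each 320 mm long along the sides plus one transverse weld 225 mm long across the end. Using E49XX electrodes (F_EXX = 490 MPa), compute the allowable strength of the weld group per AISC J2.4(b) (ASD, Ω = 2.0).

t_e = 0.707 × 6 = 4.242 mm.
R_nwl = 0.6 × 490 × 4.242 × 640 × 10⁻³ = 798.2 kN (longitudinal, 2 welds).
R_nwt = 0.6 × 490 × 4.242 × 225 × 10⁻³ = 280.6 kN (transverse, base value).
(i) R_nwl + R_nwt = 1079 kN; (ii) 0.85 R_nwl + 1.5 R_nwt = 1099 kN.
R_n = max = 1099 kN [governs: (ii)]; R_n/Ω = 549.7 kN.

R_n/Ω ≈ 550 kN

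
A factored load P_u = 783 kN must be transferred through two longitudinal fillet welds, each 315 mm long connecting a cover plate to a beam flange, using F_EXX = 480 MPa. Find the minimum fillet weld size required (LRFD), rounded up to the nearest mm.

Total weld length L = 630 mm.
Required throat t_e = P_u / (φ × 0.6 F_EXX × L) = 783 / (0.75 × 0.6 × 480 × 630 × 10⁻³) = 5.754 mm.
Required leg w = t_e / 0.707 = 8.139 mm → use 9 mm.

w = 9 mm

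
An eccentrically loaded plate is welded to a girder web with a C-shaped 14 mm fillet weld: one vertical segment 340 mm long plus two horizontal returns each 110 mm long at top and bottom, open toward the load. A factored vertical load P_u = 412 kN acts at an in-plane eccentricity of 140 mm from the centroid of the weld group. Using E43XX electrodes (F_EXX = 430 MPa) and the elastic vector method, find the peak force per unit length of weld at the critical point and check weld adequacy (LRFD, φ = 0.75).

Total weld length L_w = 560 mm. Treat welds as unit-width lines.
Centroid: x̄ = 2×110×55 / 560 = 21.61 mm from the vertical weld.
Polar moment about centroid: J = I_x + I_y = [340³/12 + 2×110×170²] + [340×21.61² + 2(110³/12 + 110×33.39²)] = 10260000 mm³.
Direct shear f_v = P/L_w = 412×10³ / 560 = 735.7 N/mm (vertical).
Torsion M = P·e = 412×10³ × 140 = 57680000 N·mm.
Critical point at (x, y) = (88.39, 170) from centroid. f_tx = M·y/J = 955.8 N/mm; f_ty = M·x/J = 497 N/mm.
Resultant f_max = √[f_tx² + (f_v + f_ty)²] = √[955.8² + (735.7 + 497)²] = 1560 N/mm.
Capacity per unit length: φr_n = 0.75 × 0.6 × 430 × (0.707 × 14) = 1915 N/mm.
1560 ≤ 1915 → adequate.

f_max ≈ 1560 N/mm; adequate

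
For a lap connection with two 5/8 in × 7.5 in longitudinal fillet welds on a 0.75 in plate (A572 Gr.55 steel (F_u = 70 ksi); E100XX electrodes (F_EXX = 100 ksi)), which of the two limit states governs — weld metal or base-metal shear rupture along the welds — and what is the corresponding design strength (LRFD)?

t_e = 0.707 × 0.625 = 0.4419 in; L = 15 in.
Weld metal: φR_n = 0.75 × 0.6 × 100 × 0.4419 × 15 = 298.3 kips.
Base metal (shear rupture): φR_n = 0.75 × 0.6 × 70 × 0.75 × 15 = 354.4 kips.
Governing: weld metal.

φR_n ≈ 298 kips (weld metal governs)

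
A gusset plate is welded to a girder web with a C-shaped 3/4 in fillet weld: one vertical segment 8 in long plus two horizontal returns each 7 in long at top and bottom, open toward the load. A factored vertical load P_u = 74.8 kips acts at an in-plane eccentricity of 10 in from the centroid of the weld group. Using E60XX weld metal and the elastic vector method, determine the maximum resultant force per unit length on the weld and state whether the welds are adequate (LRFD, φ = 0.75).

E60XX → F_EXX = 60 ksi.
Total weld length L_w = 22 in. Treat welds as unit-width lines.
Centroid: x̄ = 2×7×3.5 / 22 = 2.227 in from the vertical weld.
Polar moment about centroid: J = I_x + I_y = [8³/12 + 2×7×4²] + [8×2.227² + 2(7³/12 + 7×1.273²)] = 386.2 in³.
Direct shear f_v = P/L_w = 74.8 / 22 = 3.4 kip/in (vertical).
Torsion M = P·e = 74.8 × 10 = 748 kip·in.
Critical point at (x, y) = (4.773, 4) from centroid. f_tx = M·y/J = 7.747 kip/in; f_ty = M·x/J = 9.244 kip/in.
Resultant f_max = √[f_tx² + (f_v + f_ty)²] = √[7.747² + (3.4 + 9.244)²] = 14.83 kip/in.
Capacity per unit length: φr_n = 0.75 × 0.6 × 60 × (0.707 × 0.75) = 14.32 kip/in.
14.83 > 14.32 → NOT adequate.

f_max ≈ 14.8 kip/in; NOT adequate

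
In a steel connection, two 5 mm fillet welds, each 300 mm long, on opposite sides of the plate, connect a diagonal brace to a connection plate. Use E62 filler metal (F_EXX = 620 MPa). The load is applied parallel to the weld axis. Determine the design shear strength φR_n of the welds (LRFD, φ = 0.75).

Effective throat t_e = 0.707 × 5 = 3.535 mm.
Total length L = 600 mm; A_we = 3.535 × 600 = 2121 mm².
F_nw = 0.6 F_EXX = 0.6 × 620 = 372 MPa.
φR_n = 0.75 × 372 × 2121 × 10⁻³ = 591.8 kN.

φR_n ≈ 592 kN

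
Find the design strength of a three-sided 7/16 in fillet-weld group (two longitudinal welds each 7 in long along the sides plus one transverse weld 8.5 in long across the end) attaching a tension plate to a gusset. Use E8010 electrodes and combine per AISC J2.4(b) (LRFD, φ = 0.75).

E80XX → F_EXX = 80 ksi.
t_e = 0.707 × 0.4375 = 0.3093 in.
R_nwl = 0.6 × 80 × 0.3093 × 14 = 207.9 kips (longitudinal, 2 welds).
R_nwt = 0.6 × 80 × 0.3093 × 8.5 = 126.2 kips (transverse, base value).
(i) R_nwl + R_nwt = 334.1 kips; (ii) 0.85 R_nwl + 1.5 R_nwt = 366 kips.
R_n = max = 366 kips [governs: (ii)]; φR_n = 274.5 kips.

φR_n ≈ 274 kips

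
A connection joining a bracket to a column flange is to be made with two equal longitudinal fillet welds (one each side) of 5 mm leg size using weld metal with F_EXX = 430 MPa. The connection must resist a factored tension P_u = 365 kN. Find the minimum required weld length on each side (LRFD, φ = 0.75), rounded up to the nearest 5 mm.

Throat t_e = 0.707 × 5 = 3.535 mm.
φr_n = 0.75 × 0.6 × 430 × 3.535 × 10⁻³ = 0.684 kN/mm.
L_req = P_u / φr_n = 365 / 0.684 = 533.6 mm total.
Per side: 533.6 / 2 = 266.8 mm.
Round up → use L = 270 mm on each side.

L = 270 mm on each side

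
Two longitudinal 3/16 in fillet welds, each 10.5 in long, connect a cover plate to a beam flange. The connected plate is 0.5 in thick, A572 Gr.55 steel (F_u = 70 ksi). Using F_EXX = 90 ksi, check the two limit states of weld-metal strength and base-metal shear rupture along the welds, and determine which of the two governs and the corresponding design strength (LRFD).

φR_n ≈ 113 kip (weld metal governs)

t_e = 0.707 × 0.1875 = 0.1326 in; L = 21 in.
Weld metal: φR_n = 0.75 × 0.6 × 90 × 0.1326 × 21 = 112.7 kip.
Base metal (shear rupture): φR_n = 0.75 × 0.6 × 70 × 0.5 × 21 = 330.8 kip.
Governing: weld metal.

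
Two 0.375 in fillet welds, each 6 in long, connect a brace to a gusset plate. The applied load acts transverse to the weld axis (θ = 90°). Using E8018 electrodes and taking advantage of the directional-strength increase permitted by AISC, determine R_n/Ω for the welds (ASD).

E80XX → F_EXX = 80 ksi.
t_e = 0.707 × 0.375 = 0.2651 in; A_we = 0.2651 × 12 = 3.181 in².
Directional factor: 1.0 + 0.5 sin^1.5(90°) = 1.5.
F_nw = 0.6 × 80 × 1.5 = 72 ksi.
R_n/Ω = (72 × 3.181) / 2.0 = 114.5 kip.

R_n/Ω ≈ 115 kip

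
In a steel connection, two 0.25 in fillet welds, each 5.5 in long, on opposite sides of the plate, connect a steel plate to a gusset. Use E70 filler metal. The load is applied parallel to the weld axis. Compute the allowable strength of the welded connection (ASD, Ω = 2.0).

E70XX → F_EXX = 70 ksi.
Effective throat t_e = 0.707 × 0.25 = 0.1767 in.
Total length L = 11 in; A_we = 0.1767 × 11 = 1.944 in².
F_nw = 0.6 F_EXX = 0.6 × 70 = 42 ksi.
R_n = 42 × 1.944 = 81.66 kips; R_n/Ω = 81.66/2.0 = 40.83 kips.

R_n/Ω ≈ 40.8 kips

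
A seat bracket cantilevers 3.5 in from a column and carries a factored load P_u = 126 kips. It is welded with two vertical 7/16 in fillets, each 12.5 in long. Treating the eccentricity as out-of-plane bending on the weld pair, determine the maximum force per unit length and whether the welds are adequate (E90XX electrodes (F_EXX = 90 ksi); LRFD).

f_max ≈ 9.85 kip/in; adequate

L_w = 2 × 12.5 = 25 in; section modulus (unit throat) S = 2 × L²/6 = 52.08 in².
Direct shear f_v = P/L_w = 126/25 = 5.04 kip/in.
Moment M = P × e = 126 × 3.5 = 441 kip·in; bending f_b = M/S = 8.467 kip/in.
f_max = √(f_v² + f_b²) = √(5.04² + 8.467²) = 9.854 kip/in.
φr_n = 0.75 × 0.6 × 90 × (0.707 × 0.4375) = 12.53 kip/in → adequate.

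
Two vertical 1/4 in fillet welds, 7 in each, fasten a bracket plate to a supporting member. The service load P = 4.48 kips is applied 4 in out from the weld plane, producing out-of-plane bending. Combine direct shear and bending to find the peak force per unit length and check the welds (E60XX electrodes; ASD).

f_max ≈ 1.14 kip/in; adequate

E60XX → F_EXX = 60 ksi.
L_w = 2 × 7 = 14 in; section modulus (unit throat) S = 2 × L²/6 = 16.33 in².
Direct shear f_v = P/L_w = 4.48/14 = 0.32 kip/in.
Moment M = P × e = 4.48 × 4 = 17.92 kip·in; bending f_b = M/S = 1.097 kip/in.
f_max = √(f_v² + f_b²) = √(0.32² + 1.097²) = 1.143 kip/in.
r_n/Ω = (1/2.0) × 0.6 × 60 × (0.707 × 0.25) = 3.181 kip/in → adequate.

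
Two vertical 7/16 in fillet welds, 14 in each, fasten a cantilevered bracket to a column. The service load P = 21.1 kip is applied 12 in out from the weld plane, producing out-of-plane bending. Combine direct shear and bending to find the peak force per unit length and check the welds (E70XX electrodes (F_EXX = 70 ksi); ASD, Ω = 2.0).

L_w = 2 × 14 = 28 in; section modulus (unit throat) S = 2 × L²/6 = 65.33 in².
Direct shear f_v = P/L_w = 21.1/28 = 0.7536 kip/in.
Moment M = P × e = 21.1 × 12 = 253.2 kip·in; bending f_b = M/S = 3.876 kip/in.
f_max = √(f_v² + f_b²) = √(0.7536² + 3.876²) = 3.948 kip/in.
r_n/Ω = (1/2.0) × 0.6 × 70 × (0.707 × 0.4375) = 6.496 kip/in → adequate.

f_max ≈ 3.95 kip/in; adequate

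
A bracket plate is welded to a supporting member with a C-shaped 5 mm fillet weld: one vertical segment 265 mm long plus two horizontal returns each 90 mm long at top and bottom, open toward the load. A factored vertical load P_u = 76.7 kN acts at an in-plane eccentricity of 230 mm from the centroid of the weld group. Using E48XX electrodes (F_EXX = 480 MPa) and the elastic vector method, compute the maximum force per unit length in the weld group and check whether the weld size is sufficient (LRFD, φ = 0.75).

f_max ≈ 627 N/mm; adequate

Total weld length L_w = 445 mm. Treat welds as unit-width lines.
Centroid: x̄ = 2×90×45 / 445 = 18.2 mm from the vertical weld.
Polar moment about centroid: J = I_x + I_y = [265³/12 + 2×90×132.5²] + [265×18.2² + 2(90³/12 + 90×26.8²)] = 5049000 mm³.
Direct shear f_v = P/L_w = 76.7×10³ / 445 = 172.4 N/mm (vertical).
Torsion M = P·e = 76.7×10³ × 230 = 17641000 N·mm.
Critical point at (x, y) = (71.8, 132.5) from centroid. f_tx = M·y/J = 462.9 N/mm; f_ty = M·x/J = 250.8 N/mm.
Resultant f_max = √[f_tx² + (f_v + f_ty)²] = √[462.9² + (172.4 + 250.8)²] = 627.2 N/mm.
Capacity per unit length: φr_n = 0.75 × 0.6 × 480 × (0.707 × 5) = 763.6 N/mm.
627.2 ≤ 763.6 → adequate.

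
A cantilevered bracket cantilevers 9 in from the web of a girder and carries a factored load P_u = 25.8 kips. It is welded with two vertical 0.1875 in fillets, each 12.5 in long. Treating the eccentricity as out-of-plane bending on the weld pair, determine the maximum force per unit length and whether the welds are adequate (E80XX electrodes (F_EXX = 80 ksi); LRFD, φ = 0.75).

f_max ≈ 4.58 kip/in; adequate

L_w = 2 × 12.5 = 25 in; section modulus (unit throat) S = 2 × L²/6 = 52.08 in².
Direct shear f_v = P/L_w = 25.8/25 = 1.032 kip/in.
Moment M = P × e = 25.8 × 9 = 232.2 kip·in; bending f_b = M/S = 4.458 kip/in.
f_max = √(f_v² + f_b²) = √(1.032² + 4.458²) = 4.576 kip/in.
φr_n = 0.75 × 0.6 × 80 × (0.707 × 0.1875) = 4.772 kip/in → adequate.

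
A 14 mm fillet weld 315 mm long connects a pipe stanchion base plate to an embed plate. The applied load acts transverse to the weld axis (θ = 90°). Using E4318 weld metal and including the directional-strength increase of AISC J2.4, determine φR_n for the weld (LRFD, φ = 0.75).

φR_n ≈ 905 kN

E43XX → F_EXX = 430 MPa.
t_e = 0.707 × 14 = 9.898 mm; A_we = 9.898 × 315 = 3118 mm².
Directional factor: 1.0 + 0.5 sin^1.5(90°) = 1.5.
F_nw = 0.6 × 430 × 1.5 = 387 MPa.
φR_n = 0.75 × 387 × 3118 × 10⁻³ = 905 kN.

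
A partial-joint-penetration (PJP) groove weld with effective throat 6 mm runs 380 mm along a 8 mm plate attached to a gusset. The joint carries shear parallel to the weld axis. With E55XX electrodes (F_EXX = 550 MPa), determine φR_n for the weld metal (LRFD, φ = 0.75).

Effective throat (given) t_e = 6 mm.
A_we = 6 × 380 = 2280 mm².
F_nw = 0.6 F_EXX = 330 MPa.
φR_n = 0.75 × 330 × 2280 × 10⁻³ = 564.3 kN.

φR_n ≈ 564 kN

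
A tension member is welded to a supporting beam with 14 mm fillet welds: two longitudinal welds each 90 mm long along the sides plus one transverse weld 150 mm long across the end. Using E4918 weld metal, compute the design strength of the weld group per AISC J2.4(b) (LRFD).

E49XX → F_EXX = 490 MPa.
t_e = 0.707 × 14 = 9.898 mm.
R_nwl = 0.6 × 490 × 9.898 × 180 × 10⁻³ = 523.8 kN (longitudinal, 2 welds).
R_nwt = 0.6 × 490 × 9.898 × 150 × 10⁻³ = 436.5 kN (transverse, base value).
(i) R_nwl + R_nwt = 960.3 kN; (ii) 0.85 R_nwl + 1.5 R_nwt = 1100 kN.
R_n = max = 1100 kN [governs: (ii)]; φR_n = 825 kN.

φR_n ≈ 825 kN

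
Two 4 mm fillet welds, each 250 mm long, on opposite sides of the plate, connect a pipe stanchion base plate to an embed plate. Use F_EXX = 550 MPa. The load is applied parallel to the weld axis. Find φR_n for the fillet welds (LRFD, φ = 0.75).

φR_n ≈ 350 kN

Effective throat t_e = 0.707 × 4 = 2.828 mm.
Total length L = 500 mm; A_we = 2.828 × 500 = 1414 mm².
F_nw = 0.6 F_EXX = 0.6 × 550 = 330 MPa.
φR_n = 0.75 × 330 × 1414 × 10⁻³ = 350 kN.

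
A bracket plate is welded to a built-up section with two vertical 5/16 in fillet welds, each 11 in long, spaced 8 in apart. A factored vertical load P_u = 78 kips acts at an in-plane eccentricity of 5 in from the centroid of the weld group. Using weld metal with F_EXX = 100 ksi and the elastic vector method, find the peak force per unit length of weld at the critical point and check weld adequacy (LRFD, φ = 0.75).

f_max ≈ 7.29 kip/in; adequate

Total weld length L_w = 22 in. Treat welds as unit-width lines.
Polar moment about centroid: J = 2[d³/12 + d(b/2)²] = 2[11³/12 + 11×4²] = 573.8 in³.
Direct shear f_v = P/L_w = 78 / 22 = 3.545 kip/in (vertical).
Torsion M = P·e = 78 × 5 = 390 kip·in.
Critical point at (x, y) = (4, 5.5) from centroid. f_tx = M·y/J = 3.738 kip/in; f_ty = M·x/J = 2.719 kip/in.
Resultant f_max = √[f_tx² + (f_v + f_ty)²] = √[3.738² + (3.545 + 2.719)²] = 7.295 kip/in.
Capacity per unit length: φr_n = 0.75 × 0.6 × 100 × (0.707 × 0.3125) = 9.942 kip/in.
7.295 ≤ 9.942 → adequate.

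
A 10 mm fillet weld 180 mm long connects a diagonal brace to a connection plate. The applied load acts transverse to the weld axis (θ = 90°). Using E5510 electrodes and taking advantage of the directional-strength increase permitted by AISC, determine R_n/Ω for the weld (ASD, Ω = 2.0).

R_n/Ω ≈ 315 kN

E55XX → F_EXX = 550 MPa.
t_e = 0.707 × 10 = 7.07 mm; A_we = 7.07 × 180 = 1273 mm².
Directional factor: 1.0 + 0.5 sin^1.5(90°) = 1.5.
F_nw = 0.6 × 550 × 1.5 = 495 MPa.
R_n/Ω = (495 × 1273) / 2.0 × 10⁻³ = 315 kN.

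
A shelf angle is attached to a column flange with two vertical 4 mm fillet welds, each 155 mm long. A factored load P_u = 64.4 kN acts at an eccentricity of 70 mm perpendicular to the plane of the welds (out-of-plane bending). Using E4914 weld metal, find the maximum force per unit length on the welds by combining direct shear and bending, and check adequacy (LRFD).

E49XX → F_EXX = 490 MPa.
L_w = 2 × 155 = 310 mm; section modulus (unit throat) S = 2 × L²/6 = 8008 mm².
Direct shear f_v = P/L_w = 64.4×10³/310 = 207.7 N/mm.
Moment M = P × e = 64.4×10³ × 70 = 4508000 N·mm; bending f_b = M/S = 562.9 N/mm.
f_max = √(f_v² + f_b²) = √(207.7² + 562.9²) = 600 N/mm.
φr_n = 0.75 × 0.6 × 490 × (0.707 × 4) = 623.6 N/mm → adequate.

f_max ≈ 600 N/mm; adequate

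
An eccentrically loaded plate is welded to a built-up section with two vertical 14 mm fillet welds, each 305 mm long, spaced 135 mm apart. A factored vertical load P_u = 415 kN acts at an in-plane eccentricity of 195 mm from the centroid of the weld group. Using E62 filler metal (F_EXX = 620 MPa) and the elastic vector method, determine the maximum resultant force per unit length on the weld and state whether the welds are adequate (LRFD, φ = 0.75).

f_max ≈ 2160 N/mm; adequate

Total weld length L_w = 610 mm. Treat welds as unit-width lines.
Polar moment about centroid: J = 2[d³/12 + d(b/2)²] = 2[305³/12 + 305×67.5²] = 7508000 mm³.
Direct shear f_v = P/L_w = 415×10³ / 610 = 680.3 N/mm (vertical).
Torsion M = P·e = 415×10³ × 195 = 80925000 N·mm.
Critical point at (x, y) = (67.5, 152.5) from centroid. f_tx = M·y/J = 1644 N/mm; f_ty = M·x/J = 727.5 N/mm.
Resultant f_max = √[f_tx² + (f_v + f_ty)²] = √[1644² + (680.3 + 727.5)²] = 2164 N/mm.
Capacity per unit length: φr_n = 0.75 × 0.6 × 620 × (0.707 × 14) = 2762 N/mm.
2164 ≤ 2762 → adequate.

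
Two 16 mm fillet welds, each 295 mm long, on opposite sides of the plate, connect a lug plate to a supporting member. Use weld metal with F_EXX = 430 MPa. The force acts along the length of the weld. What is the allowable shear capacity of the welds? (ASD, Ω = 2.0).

R_n/Ω ≈ 861 kN

Effective throat t_e = 0.707 × 16 = 11.31 mm.
Total length L = 590 mm; A_we = 11.31 × 590 = 6674 mm².
F_nw = 0.6 F_EXX = 0.6 × 430 = 258 MPa.
R_n = 258 × 6674 × 10⁻³ = 1722 kN; R_n/Ω = 1722/2.0 = 861 kN.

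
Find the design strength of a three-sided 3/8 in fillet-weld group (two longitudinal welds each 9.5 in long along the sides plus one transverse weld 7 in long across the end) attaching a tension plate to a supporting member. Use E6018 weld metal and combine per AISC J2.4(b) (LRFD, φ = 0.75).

E60XX → F_EXX = 60 ksi.
t_e = 0.707 × 0.375 = 0.2651 in.
R_nwl = 0.6 × 60 × 0.2651 × 19 = 181.3 kip (longitudinal, 2 welds).
R_nwt = 0.6 × 60 × 0.2651 × 7 = 66.81 kip (transverse, base value).
(i) R_nwl + R_nwt = 248.2 kip; (ii) 0.85 R_nwl + 1.5 R_nwt = 254.4 kip.
R_n = max = 254.4 kip [governs: (ii)]; φR_n = 190.8 kip.

φR_n ≈ 191 kip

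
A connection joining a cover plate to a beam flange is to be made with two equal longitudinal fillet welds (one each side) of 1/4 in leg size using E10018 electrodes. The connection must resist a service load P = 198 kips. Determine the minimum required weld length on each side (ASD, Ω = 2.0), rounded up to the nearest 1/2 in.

E100XX → F_EXX = 100 ksi.
Throat t_e = 0.707 × 0.25 = 0.1767 in.
r_n/Ω = (0.6 × 100 × 0.1767) / 2.0 = 5.302 kip/in.
L_req = P / (r_n/Ω) = 198 / 5.302 = 37.34 in total.
Per side: 37.34 / 2 = 18.67 in.
Round up → use L = 19 in on each side.

L = 19 in on each side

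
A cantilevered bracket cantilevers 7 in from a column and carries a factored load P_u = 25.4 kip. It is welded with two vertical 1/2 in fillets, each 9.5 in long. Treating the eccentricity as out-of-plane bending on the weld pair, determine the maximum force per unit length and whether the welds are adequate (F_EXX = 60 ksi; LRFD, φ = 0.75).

f_max ≈ 6.06 kip/in; adequate

L_w = 2 × 9.5 = 19 in; section modulus (unit throat) S = 2 × L²/6 = 30.08 in².
Direct shear f_v = P/L_w = 25.4/19 = 1.337 kip/in.
Moment M = P × e = 25.4 × 7 = 177.8 kip·in; bending f_b = M/S = 5.91 kip/in.
f_max = √(f_v² + f_b²) = √(1.337² + 5.91²) = 6.06 kip/in.
φr_n = 0.75 × 0.6 × 60 × (0.707 × 0.5) = 9.544 kip/in → adequate.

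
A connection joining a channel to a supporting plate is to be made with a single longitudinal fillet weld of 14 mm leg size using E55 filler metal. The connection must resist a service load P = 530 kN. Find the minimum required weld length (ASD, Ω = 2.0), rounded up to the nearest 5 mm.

L = 325 mm

E55XX → F_EXX = 550 MPa.
Throat t_e = 0.707 × 14 = 9.898 mm.
r_n/Ω = (0.6 × 550 × 9.898) / 2.0 = 1633 N/mm = 1.633 kN/mm.
L_req = P / (r_n/Ω) = 530 / 1.633 = 324.5 mm total.
Round up → use L = 325 mm.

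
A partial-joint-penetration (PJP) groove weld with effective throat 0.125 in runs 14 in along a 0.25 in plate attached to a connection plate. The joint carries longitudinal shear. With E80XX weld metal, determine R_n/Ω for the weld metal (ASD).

R_n/Ω ≈ 42 kips

E80XX → F_EXX = 80 ksi.
Effective throat (given) t_e = 0.125 in.
A_we = 0.125 × 14 = 1.75 in².
F_nw = 0.6 F_EXX = 48 ksi.
R_n/Ω = (48 × 1.75) / 2.0 = 42 kips.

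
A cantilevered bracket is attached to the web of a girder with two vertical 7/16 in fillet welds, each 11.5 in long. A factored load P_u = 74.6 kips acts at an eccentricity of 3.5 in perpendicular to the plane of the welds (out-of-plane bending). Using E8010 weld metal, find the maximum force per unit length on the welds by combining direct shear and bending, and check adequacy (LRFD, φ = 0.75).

f_max ≈ 6.75 kip/in; adequate

E80XX → F_EXX = 80 ksi.
L_w = 2 × 11.5 = 23 in; section modulus (unit throat) S = 2 × L²/6 = 44.08 in².
Direct shear f_v = P/L_w = 74.6/23 = 3.243 kip/in.
Moment M = P × e = 74.6 × 3.5 = 261.1 kip·in; bending f_b = M/S = 5.923 kip/in.
f_max = √(f_v² + f_b²) = √(3.243² + 5.923²) = 6.753 kip/in.
φr_n = 0.75 × 0.6 × 80 × (0.707 × 0.4375) = 11.14 kip/in → adequate.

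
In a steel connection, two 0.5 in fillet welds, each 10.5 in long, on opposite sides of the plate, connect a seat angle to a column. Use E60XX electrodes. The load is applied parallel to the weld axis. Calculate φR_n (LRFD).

E60XX → F_EXX = 60 ksi.
Effective throat t_e = 0.707 × 0.5 = 0.3535 in.
Total length L = 21 in; A_we = 0.3535 × 21 = 7.423 in².
F_nw = 0.6 F_EXX = 0.6 × 60 = 36 ksi.
φR_n = 0.75 × 36 × 7.423 = 200.4 kip.

φR_n ≈ 200 kip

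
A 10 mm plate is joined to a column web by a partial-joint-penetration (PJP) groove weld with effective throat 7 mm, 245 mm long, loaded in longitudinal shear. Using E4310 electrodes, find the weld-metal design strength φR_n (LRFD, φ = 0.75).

E43XX → F_EXX = 430 MPa.
Effective throat (given) t_e = 7 mm.
A_we = 7 × 245 = 1715 mm².
F_nw = 0.6 F_EXX = 258 MPa.
φR_n = 0.75 × 258 × 1715 × 10⁻³ = 331.9 kN.

φR_n ≈ 332 kN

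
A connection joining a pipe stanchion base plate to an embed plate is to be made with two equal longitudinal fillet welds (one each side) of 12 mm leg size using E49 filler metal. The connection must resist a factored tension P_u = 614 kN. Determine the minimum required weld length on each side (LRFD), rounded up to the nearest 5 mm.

L = 165 mm on each side

E49XX → F_EXX = 490 MPa.
Throat t_e = 0.707 × 12 = 8.484 mm.
φr_n = 0.75 × 0.6 × 490 × 8.484 × 10⁻³ = 1.871 kN/mm.
L_req = P_u / φr_n = 614 / 1.871 = 328.2 mm total.
Per side: 328.2 / 2 = 164.1 mm.
Round up → use L = 165 mm on each side.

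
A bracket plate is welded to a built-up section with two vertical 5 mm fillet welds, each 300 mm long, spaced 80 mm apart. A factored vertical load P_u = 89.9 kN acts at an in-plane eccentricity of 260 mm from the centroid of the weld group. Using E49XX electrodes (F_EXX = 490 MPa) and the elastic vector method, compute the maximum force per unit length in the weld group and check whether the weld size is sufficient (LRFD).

f_max ≈ 718 N/mm; adequate

Total weld length L_w = 600 mm. Treat welds as unit-width lines.
Polar moment about centroid: J = 2[d³/12 + d(b/2)²] = 2[300³/12 + 300×40²] = 5460000 mm³.
Direct shear f_v = P/L_w = 89.9×10³ / 600 = 149.8 N/mm (vertical).
Torsion M = P·e = 89.9×10³ × 260 = 23374000 N·mm.
Critical point at (x, y) = (40, 150) from centroid. f_tx = M·y/J = 642.1 N/mm; f_ty = M·x/J = 171.2 N/mm.
Resultant f_max = √[f_tx² + (f_v + f_ty)²] = √[642.1² + (149.8 + 171.2)²] = 717.9 N/mm.
Capacity per unit length: φr_n = 0.75 × 0.6 × 490 × (0.707 × 5) = 779.5 N/mm.
717.9 ≤ 779.5 → adequate.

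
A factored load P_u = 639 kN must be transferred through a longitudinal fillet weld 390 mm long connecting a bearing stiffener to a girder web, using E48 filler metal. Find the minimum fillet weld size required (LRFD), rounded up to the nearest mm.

w = 11 mm

E48XX → F_EXX = 480 MPa.
Total weld length L = 390 mm.
Required throat t_e = P_u / (φ × 0.6 F_EXX × L) = 639 / (0.75 × 0.6 × 480 × 390 × 10⁻³) = 7.585 mm.
Required leg w = t_e / 0.707 = 10.73 mm → use 11 mm.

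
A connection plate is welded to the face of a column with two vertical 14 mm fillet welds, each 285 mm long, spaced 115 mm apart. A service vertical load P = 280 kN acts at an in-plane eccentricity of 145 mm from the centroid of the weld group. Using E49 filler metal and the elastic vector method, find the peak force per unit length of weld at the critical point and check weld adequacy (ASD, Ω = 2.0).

E49XX → F_EXX = 490 MPa.
Total weld length L_w = 570 mm. Treat welds as unit-width lines.
Polar moment about centroid: J = 2[d³/12 + d(b/2)²] = 2[285³/12 + 285×57.5²] = 5743000 mm³.
Direct shear f_v = P/L_w = 280×10³ / 570 = 491.2 N/mm (vertical).
Torsion M = P·e = 280×10³ × 145 = 40600000 N·mm.
Critical point at (x, y) = (57.5, 142.5) from centroid. f_tx = M·y/J = 1007 N/mm; f_ty = M·x/J = 406.5 N/mm.
Resultant f_max = √[f_tx² + (f_v + f_ty)²] = √[1007² + (491.2 + 406.5)²] = 1349 N/mm.
Capacity per unit length: r_n/Ω = (1/2.0) × 0.6 × 490 × (0.707 × 14) = 1455 N/mm.
1349 ≤ 1455 → adequate.

f_max ≈ 1350 N/mm; adequate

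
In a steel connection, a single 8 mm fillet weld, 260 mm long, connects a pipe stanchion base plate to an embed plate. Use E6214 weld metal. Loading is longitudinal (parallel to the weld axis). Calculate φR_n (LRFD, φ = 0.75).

φR_n ≈ 410 kN

E62XX → F_EXX = 620 MPa.
Effective throat t_e = 0.707 × 8 = 5.656 mm.
Total length L = 260 mm; A_we = 5.656 × 260 = 1471 mm².
F_nw = 0.6 F_EXX = 0.6 × 620 = 372 MPa.
φR_n = 0.75 × 372 × 1471 × 10⁻³ = 410.3 kN.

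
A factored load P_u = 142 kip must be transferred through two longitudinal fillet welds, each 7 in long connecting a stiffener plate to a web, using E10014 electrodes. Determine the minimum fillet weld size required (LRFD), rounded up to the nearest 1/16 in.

w = 3/8 in

E100XX → F_EXX = 100 ksi.
Total weld length L = 14 in.
Required throat t_e = P_u / (φ × 0.6 F_EXX × L) = 142 / (0.75 × 0.6 × 100 × 14) = 0.2254 in.
Required leg w = t_e / 0.707 = 0.3188 in → use 3/8 in.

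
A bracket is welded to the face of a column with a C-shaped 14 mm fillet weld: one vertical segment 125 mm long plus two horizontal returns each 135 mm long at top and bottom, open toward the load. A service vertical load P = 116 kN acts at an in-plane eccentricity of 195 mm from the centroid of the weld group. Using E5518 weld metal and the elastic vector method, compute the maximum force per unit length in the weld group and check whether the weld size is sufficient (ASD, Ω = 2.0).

f_max ≈ 1470 N/mm; adequate

E55XX → F_EXX = 550 MPa.
Total weld length L_w = 395 mm. Treat welds as unit-width lines.
Centroid: x̄ = 2×135×67.5 / 395 = 46.14 mm from the vertical weld.
Polar moment about centroid: J = I_x + I_y = [125³/12 + 2×135×62.5²] + [125×46.14² + 2(135³/12 + 135×21.36²)] = 2017000 mm³.
Direct shear f_v = P/L_w = 116×10³ / 395 = 293.7 N/mm (vertical).
Torsion M = P·e = 116×10³ × 195 = 22620000 N·mm.
Critical point at (x, y) = (88.86, 62.5) from centroid. f_tx = M·y/J = 701 N/mm; f_ty = M·x/J = 996.6 N/mm.
Resultant f_max = √[f_tx² + (f_v + f_ty)²] = √[701² + (293.7 + 996.6)²] = 1468 N/mm.
Capacity per unit length: r_n/Ω = (1/2.0) × 0.6 × 550 × (0.707 × 14) = 1633 N/mm.
1468 ≤ 1633 → adequate.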